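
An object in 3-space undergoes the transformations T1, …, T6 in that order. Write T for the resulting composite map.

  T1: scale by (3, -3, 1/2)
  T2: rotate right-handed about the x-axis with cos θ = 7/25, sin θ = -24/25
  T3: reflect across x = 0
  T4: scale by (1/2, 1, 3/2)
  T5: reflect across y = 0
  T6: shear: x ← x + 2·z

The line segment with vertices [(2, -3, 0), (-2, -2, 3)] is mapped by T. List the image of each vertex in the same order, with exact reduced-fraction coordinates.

T1 scale by (3, -3, 1/2): (2, -3, 0) → (6, 9, 0); (-2, -2, 3) → (-6, 6, 3/2)
T2 rotate right-handed about the x-axis with cos θ = 7/25, sin θ = -24/25: (6, 9, 0) → (6, 63/25, -216/25); (-6, 6, 3/2) → (-6, 78/25, -267/50)
T3 reflect across x = 0: (6, 63/25, -216/25) → (-6, 63/25, -216/25); (-6, 78/25, -267/50) → (6, 78/25, -267/50)
T4 scale by (1/2, 1, 3/2): (-6, 63/25, -216/25) → (-3, 63/25, -324/25); (6, 78/25, -267/50) → (3, 78/25, -801/100)
T5 reflect across y = 0: (-3, 63/25, -324/25) → (-3, -63/25, -324/25); (3, 78/25, -801/100) → (3, -78/25, -801/100)
T6 shear: x ← x + 2·z: (-3, -63/25, -324/25) → (-723/25, -63/25, -324/25); (3, -78/25, -801/100) → (-651/50, -78/25, -801/100)

image vertices: (-723/25, -63/25, -324/25), (-651/50, -78/25, -801/100)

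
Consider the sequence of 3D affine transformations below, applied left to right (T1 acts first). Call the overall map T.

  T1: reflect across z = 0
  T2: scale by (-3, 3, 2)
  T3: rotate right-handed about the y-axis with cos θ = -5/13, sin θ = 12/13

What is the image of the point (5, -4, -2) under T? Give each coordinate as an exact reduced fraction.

T1 reflect across z = 0: (5, -4, -2) → (5, -4, 2)
T2 scale by (-3, 3, 2): (5, -4, 2) → (-15, -12, 4)
T3 rotate right-handed about the y-axis with cos θ = -5/13, sin θ = 12/13: (-15, -12, 4) → (123/13, -12, 160/13)

T(p) = (123/13, -12, 160/13)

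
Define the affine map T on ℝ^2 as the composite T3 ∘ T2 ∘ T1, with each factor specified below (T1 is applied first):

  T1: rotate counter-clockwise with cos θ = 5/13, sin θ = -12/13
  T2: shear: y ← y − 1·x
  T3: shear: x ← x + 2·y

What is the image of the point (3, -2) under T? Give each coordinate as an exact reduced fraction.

T(p) = (-83/13, -37/13)

T1 rotate counter-clockwise with cos θ = 5/13, sin θ = -12/13: (3, -2) → (-9/13, -46/13)
T2 shear: y ← y − 1·x: (-9/13, -46/13) → (-9/13, -37/13)
T3 shear: x ← x + 2·y: (-9/13, -37/13) → (-83/13, -37/13)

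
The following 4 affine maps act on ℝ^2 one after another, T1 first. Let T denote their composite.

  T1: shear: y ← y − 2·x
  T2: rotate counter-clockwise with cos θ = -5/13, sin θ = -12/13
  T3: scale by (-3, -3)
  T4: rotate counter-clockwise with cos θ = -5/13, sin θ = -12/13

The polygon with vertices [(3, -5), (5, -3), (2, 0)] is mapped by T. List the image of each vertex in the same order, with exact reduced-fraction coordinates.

image vertices: (-2889/169, -5007/169), (-2895/169, -6441/169), (-726/169, -2148/169)

T1 shear: y ← y − 2·x: (3, -5) → (3, -11); (5, -3) → (5, -13); (2, 0) → (2, -4)
T2 rotate counter-clockwise with cos θ = -5/13, sin θ = -12/13: (3, -11) → (-147/13, 19/13); (5, -13) → (-181/13, 5/13); (2, -4) → (-58/13, -4/13)
T3 scale by (-3, -3): (-147/13, 19/13) → (441/13, -57/13); (-181/13, 5/13) → (543/13, -15/13); (-58/13, -4/13) → (174/13, 12/13)
T4 rotate counter-clockwise with cos θ = -5/13, sin θ = -12/13: (441/13, -57/13) → (-2889/169, -5007/169); (543/13, -15/13) → (-2895/169, -6441/169); (174/13, 12/13) → (-726/169, -2148/169)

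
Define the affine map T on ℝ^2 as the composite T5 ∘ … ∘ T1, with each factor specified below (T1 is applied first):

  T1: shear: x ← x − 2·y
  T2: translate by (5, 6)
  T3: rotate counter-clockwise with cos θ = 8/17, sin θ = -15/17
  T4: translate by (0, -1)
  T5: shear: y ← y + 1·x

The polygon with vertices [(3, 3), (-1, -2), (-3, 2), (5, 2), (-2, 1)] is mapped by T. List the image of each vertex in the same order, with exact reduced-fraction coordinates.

T1 shear: x ← x − 2·y: (3, 3) → (-3, 3); (-1, -2) → (3, -2); (-3, 2) → (-7, 2); (5, 2) → (1, 2); (-2, 1) → (-4, 1)
T2 translate by (5, 6): (-3, 3) → (2, 9); (3, -2) → (8, 4); (-7, 2) → (-2, 8); (1, 2) → (6, 8); (-4, 1) → (1, 7)
T3 rotate counter-clockwise with cos θ = 8/17, sin θ = -15/17: (2, 9) → (151/17, 42/17); (8, 4) → (124/17, -88/17); (-2, 8) → (104/17, 94/17); (6, 8) → (168/17, -26/17); (1, 7) → (113/17, 41/17)
T4 translate by (0, -1): (151/17, 42/17) → (151/17, 25/17); (124/17, -88/17) → (124/17, -105/17); (104/17, 94/17) → (104/17, 77/17); (168/17, -26/17) → (168/17, -43/17); (113/17, 41/17) → (113/17, 24/17)
T5 shear: y ← y + 1·x: (151/17, 25/17) → (151/17, 176/17); (124/17, -105/17) → (124/17, 19/17); (104/17, 77/17) → (104/17, 181/17); (168/17, -43/17) → (168/17, 125/17); (113/17, 24/17) → (113/17, 137/17)

image vertices: (151/17, 176/17), (124/17, 19/17), (104/17, 181/17), (168/17, 125/17), (113/17, 137/17)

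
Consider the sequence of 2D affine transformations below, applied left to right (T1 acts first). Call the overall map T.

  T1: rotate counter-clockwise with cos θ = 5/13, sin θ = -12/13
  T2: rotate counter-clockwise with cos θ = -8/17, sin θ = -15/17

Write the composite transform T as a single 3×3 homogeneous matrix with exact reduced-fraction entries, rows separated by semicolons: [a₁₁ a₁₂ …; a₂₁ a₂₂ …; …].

T = [-220/221 -21/221 0; 21/221 -220/221 0; 0 0 1]

T1 = [5/13 12/13 0; -12/13 5/13 0; 0 0 1]
T2·T1 = [-220/221 -21/221 0; 21/221 -220/221 0; 0 0 1]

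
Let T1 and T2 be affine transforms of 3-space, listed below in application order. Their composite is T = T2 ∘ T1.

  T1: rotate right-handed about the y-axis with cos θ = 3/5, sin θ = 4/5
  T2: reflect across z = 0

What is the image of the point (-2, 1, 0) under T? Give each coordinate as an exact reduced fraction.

T1 rotate right-handed about the y-axis with cos θ = 3/5, sin θ = 4/5: (-2, 1, 0) → (-6/5, 1, 8/5)
T2 reflect across z = 0: (-6/5, 1, 8/5) → (-6/5, 1, -8/5)

T(p) = (-6/5, 1, -8/5)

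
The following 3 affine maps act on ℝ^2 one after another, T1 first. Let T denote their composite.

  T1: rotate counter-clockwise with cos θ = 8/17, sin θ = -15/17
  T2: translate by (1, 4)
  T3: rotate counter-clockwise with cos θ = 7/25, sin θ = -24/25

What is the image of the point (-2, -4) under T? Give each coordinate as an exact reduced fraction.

T1 rotate counter-clockwise with cos θ = 8/17, sin θ = -15/17: (-2, -4) → (-76/17, -2/17)
T2 translate by (1, 4): (-76/17, -2/17) → (-59/17, 66/17)
T3 rotate counter-clockwise with cos θ = 7/25, sin θ = -24/25: (-59/17, 66/17) → (1171/425, 1878/425)

T(p) = (1171/425, 1878/425)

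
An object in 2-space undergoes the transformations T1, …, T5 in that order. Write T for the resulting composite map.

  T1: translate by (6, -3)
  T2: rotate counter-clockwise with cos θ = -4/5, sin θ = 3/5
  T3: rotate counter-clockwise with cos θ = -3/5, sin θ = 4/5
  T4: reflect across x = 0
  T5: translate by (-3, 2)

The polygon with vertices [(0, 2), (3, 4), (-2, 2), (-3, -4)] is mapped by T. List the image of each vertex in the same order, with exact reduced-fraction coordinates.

image vertices: (-2, -4), (-4, -7), (-2, -2), (4, -1)

T1 translate by (6, -3): (0, 2) → (6, -1); (3, 4) → (9, 1); (-2, 2) → (4, -1); (-3, -4) → (3, -7)
T2 rotate counter-clockwise with cos θ = -4/5, sin θ = 3/5: (6, -1) → (-21/5, 22/5); (9, 1) → (-39/5, 23/5); (4, -1) → (-13/5, 16/5); (3, -7) → (9/5, 37/5)
T3 rotate counter-clockwise with cos θ = -3/5, sin θ = 4/5: (-21/5, 22/5) → (-1, -6); (-39/5, 23/5) → (1, -9); (-13/5, 16/5) → (-1, -4); (9/5, 37/5) → (-7, -3)
T4 reflect across x = 0: (-1, -6) → (1, -6); (1, -9) → (-1, -9); (-1, -4) → (1, -4); (-7, -3) → (7, -3)
T5 translate by (-3, 2): (1, -6) → (-2, -4); (-1, -9) → (-4, -7); (1, -4) → (-2, -2); (7, -3) → (4, -1)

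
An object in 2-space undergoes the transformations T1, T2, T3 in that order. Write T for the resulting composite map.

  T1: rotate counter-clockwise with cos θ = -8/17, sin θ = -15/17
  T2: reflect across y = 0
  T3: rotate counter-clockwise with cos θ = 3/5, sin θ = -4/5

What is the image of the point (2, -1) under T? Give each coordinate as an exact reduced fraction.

T1 rotate counter-clockwise with cos θ = -8/17, sin θ = -15/17: (2, -1) → (-31/17, -22/17)
T2 reflect across y = 0: (-31/17, -22/17) → (-31/17, 22/17)
T3 rotate counter-clockwise with cos θ = 3/5, sin θ = -4/5: (-31/17, 22/17) → (-1/17, 38/17)

T(p) = (-1/17, 38/17)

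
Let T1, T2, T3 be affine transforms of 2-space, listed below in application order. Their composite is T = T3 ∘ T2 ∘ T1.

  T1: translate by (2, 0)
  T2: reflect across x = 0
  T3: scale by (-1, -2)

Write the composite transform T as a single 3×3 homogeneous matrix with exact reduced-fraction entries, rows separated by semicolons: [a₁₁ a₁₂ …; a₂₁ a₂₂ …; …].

T1 = [1 0 2; 0 1 0; 0 0 1]
T2·T1 = [-1 0 -2; 0 1 0; 0 0 1]
T3·…·T1 = [1 0 2; 0 -2 0; 0 0 1]

T = [1 0 2; 0 -2 0; 0 0 1]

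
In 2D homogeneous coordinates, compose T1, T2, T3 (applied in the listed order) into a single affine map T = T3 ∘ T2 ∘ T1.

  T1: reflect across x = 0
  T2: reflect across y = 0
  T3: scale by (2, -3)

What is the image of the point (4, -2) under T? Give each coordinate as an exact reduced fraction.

T1 reflect across x = 0: (4, -2) → (-4, -2)
T2 reflect across y = 0: (-4, -2) → (-4, 2)
T3 scale by (2, -3): (-4, 2) → (-8, -6)

T(p) = (-8, -6)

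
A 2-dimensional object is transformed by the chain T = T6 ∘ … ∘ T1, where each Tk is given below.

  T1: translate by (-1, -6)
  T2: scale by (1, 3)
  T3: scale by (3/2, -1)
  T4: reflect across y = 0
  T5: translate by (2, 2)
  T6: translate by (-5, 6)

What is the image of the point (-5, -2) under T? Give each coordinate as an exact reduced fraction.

T1 translate by (-1, -6): (-5, -2) → (-6, -8)
T2 scale by (1, 3): (-6, -8) → (-6, -24)
T3 scale by (3/2, -1): (-6, -24) → (-9, 24)
T4 reflect across y = 0: (-9, 24) → (-9, -24)
T5 translate by (2, 2): (-9, -24) → (-7, -22)
T6 translate by (-5, 6): (-7, -22) → (-12, -16)

T(p) = (-12, -16)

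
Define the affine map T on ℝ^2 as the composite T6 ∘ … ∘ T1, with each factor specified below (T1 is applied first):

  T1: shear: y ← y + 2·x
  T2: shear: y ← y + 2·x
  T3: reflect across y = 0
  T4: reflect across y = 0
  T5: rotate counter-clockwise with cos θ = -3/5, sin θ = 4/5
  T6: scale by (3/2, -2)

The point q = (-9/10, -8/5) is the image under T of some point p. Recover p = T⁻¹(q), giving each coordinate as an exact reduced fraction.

p = (1, -4)

T1 = [1 0 0; 2 1 0; 0 0 1]
T2·T1 = [1 0 0; 4 1 0; 0 0 1]
T3·…·T1 = [1 0 0; -4 -1 0; 0 0 1]
T4·…·T1 = [1 0 0; 4 1 0; 0 0 1]
T5·…·T1 = [-19/5 -4/5 0; -8/5 -3/5 0; 0 0 1]
T6·…·T1 = [-57/10 -6/5 0; 16/5 6/5 0; 0 0 1]
det M = -3; M⁻¹ = [-2/5 -2/5 0; 16/15 19/10 0; 0 0 1]
M⁻¹ · (-9/10, -8/5)ᵀ = (1, -4)ᵀ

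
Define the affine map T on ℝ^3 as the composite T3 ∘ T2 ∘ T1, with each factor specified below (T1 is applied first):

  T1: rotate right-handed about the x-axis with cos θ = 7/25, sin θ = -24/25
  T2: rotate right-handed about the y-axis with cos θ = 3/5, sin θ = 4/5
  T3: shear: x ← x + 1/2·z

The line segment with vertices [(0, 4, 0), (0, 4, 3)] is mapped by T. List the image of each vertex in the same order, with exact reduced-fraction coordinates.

image vertices: (-528/125, 28/25, -288/125), (-33/10, 4, -9/5)

T1 rotate right-handed about the x-axis with cos θ = 7/25, sin θ = -24/25: (0, 4, 0) → (0, 28/25, -96/25); (0, 4, 3) → (0, 4, -3)
T2 rotate right-handed about the y-axis with cos θ = 3/5, sin θ = 4/5: (0, 28/25, -96/25) → (-384/125, 28/25, -288/125); (0, 4, -3) → (-12/5, 4, -9/5)
T3 shear: x ← x + 1/2·z: (-384/125, 28/25, -288/125) → (-528/125, 28/25, -288/125); (-12/5, 4, -9/5) → (-33/10, 4, -9/5)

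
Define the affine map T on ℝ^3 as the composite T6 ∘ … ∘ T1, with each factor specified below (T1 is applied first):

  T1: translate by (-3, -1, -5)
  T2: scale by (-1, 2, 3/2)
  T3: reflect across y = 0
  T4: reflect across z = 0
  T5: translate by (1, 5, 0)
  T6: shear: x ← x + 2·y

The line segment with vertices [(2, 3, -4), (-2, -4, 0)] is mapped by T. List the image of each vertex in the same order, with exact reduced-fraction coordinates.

image vertices: (4, 1, 27/2), (36, 15, 15/2)

T1 translate by (-3, -1, -5): (2, 3, -4) → (-1, 2, -9); (-2, -4, 0) → (-5, -5, -5)
T2 scale by (-1, 2, 3/2): (-1, 2, -9) → (1, 4, -27/2); (-5, -5, -5) → (5, -10, -15/2)
T3 reflect across y = 0: (1, 4, -27/2) → (1, -4, -27/2); (5, -10, -15/2) → (5, 10, -15/2)
T4 reflect across z = 0: (1, -4, -27/2) → (1, -4, 27/2); (5, 10, -15/2) → (5, 10, 15/2)
T5 translate by (1, 5, 0): (1, -4, 27/2) → (2, 1, 27/2); (5, 10, 15/2) → (6, 15, 15/2)
T6 shear: x ← x + 2·y: (2, 1, 27/2) → (4, 1, 27/2); (6, 15, 15/2) → (36, 15, 15/2)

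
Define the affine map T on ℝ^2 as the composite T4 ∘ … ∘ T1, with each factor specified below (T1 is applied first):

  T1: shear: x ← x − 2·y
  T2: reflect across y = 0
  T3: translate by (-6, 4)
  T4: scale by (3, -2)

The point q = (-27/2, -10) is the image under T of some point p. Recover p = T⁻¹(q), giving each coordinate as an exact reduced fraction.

p = (-1/2, -1)

T1 = [1 -2 0; 0 1 0; 0 0 1]
T2·T1 = [1 -2 0; 0 -1 0; 0 0 1]
T3·…·T1 = [1 -2 -6; 0 -1 4; 0 0 1]
T4·…·T1 = [3 -6 -18; 0 2 -8; 0 0 1]
det M = 6; M⁻¹ = [1/3 1 14; 0 1/2 4; 0 0 1]
M⁻¹ · (-27/2, -10)ᵀ = (-1/2, -1)ᵀ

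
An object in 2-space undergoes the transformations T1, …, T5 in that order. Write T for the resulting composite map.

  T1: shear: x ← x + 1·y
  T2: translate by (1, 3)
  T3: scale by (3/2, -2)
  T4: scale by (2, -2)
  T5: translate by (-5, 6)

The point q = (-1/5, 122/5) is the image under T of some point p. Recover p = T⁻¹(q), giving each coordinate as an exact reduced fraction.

T1 = [1 1 0; 0 1 0; 0 0 1]
T2·T1 = [1 1 1; 0 1 3; 0 0 1]
T3·…·T1 = [3/2 3/2 3/2; 0 -2 -6; 0 0 1]
T4·…·T1 = [3 3 3; 0 4 12; 0 0 1]
T5·…·T1 = [3 3 -2; 0 4 18; 0 0 1]
det M = 12; M⁻¹ = [1/3 -1/4 31/6; 0 1/4 -9/2; 0 0 1]
M⁻¹ · (-1/5, 122/5)ᵀ = (-1, 8/5)ᵀ

p = (-1, 8/5)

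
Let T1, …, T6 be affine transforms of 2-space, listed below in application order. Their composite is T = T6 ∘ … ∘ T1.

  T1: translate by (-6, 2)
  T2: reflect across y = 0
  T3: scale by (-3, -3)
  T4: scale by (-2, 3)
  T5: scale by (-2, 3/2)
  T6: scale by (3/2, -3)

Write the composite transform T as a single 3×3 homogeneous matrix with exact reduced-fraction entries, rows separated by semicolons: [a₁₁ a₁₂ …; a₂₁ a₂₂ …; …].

T1 = [1 0 -6; 0 1 2; 0 0 1]
T2·T1 = [1 0 -6; 0 -1 -2; 0 0 1]
T3·…·T1 = [-3 0 18; 0 3 6; 0 0 1]
T4·…·T1 = [6 0 -36; 0 9 18; 0 0 1]
T5·…·T1 = [-12 0 72; 0 27/2 27; 0 0 1]
T6·…·T1 = [-18 0 108; 0 -81/2 -81; 0 0 1]

T = [-18 0 108; 0 -81/2 -81; 0 0 1]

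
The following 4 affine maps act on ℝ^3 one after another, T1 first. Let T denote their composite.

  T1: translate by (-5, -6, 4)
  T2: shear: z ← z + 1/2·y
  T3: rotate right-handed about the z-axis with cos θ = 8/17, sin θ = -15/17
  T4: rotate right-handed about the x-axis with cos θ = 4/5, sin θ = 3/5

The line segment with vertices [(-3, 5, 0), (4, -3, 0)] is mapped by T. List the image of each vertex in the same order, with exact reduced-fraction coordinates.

image vertices: (-79/17, 539/170, 574/85), (-143/17, -81/34, -41/17)

T1 translate by (-5, -6, 4): (-3, 5, 0) → (-8, -1, 4); (4, -3, 0) → (-1, -9, 4)
T2 shear: z ← z + 1/2·y: (-8, -1, 4) → (-8, -1, 7/2); (-1, -9, 4) → (-1, -9, -1/2)
T3 rotate right-handed about the z-axis with cos θ = 8/17, sin θ = -15/17: (-8, -1, 7/2) → (-79/17, 112/17, 7/2); (-1, -9, -1/2) → (-143/17, -57/17, -1/2)
T4 rotate right-handed about the x-axis with cos θ = 4/5, sin θ = 3/5: (-79/17, 112/17, 7/2) → (-79/17, 539/170, 574/85); (-143/17, -57/17, -1/2) → (-143/17, -81/34, -41/17)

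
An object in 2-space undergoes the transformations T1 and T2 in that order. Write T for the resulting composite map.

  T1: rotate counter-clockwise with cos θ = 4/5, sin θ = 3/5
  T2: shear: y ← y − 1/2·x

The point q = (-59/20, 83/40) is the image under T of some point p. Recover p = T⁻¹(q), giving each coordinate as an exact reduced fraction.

p = (-2, 9/4)

T1 = [4/5 -3/5 0; 3/5 4/5 0; 0 0 1]
T2·T1 = [4/5 -3/5 0; 1/5 11/10 0; 0 0 1]
det M = 1; M⁻¹ = [11/10 3/5 0; -1/5 4/5 0; 0 0 1]
M⁻¹ · (-59/20, 83/40)ᵀ = (-2, 9/4)ᵀ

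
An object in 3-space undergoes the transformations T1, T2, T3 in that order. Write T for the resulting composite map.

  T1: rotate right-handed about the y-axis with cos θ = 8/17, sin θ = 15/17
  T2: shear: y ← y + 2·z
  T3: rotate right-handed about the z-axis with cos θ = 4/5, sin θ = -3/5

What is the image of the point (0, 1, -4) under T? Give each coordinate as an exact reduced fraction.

T(p) = (-381/85, -8/85, -32/17)

T1 rotate right-handed about the y-axis with cos θ = 8/17, sin θ = 15/17: (0, 1, -4) → (-60/17, 1, -32/17)
T2 shear: y ← y + 2·z: (-60/17, 1, -32/17) → (-60/17, -47/17, -32/17)
T3 rotate right-handed about the z-axis with cos θ = 4/5, sin θ = -3/5: (-60/17, -47/17, -32/17) → (-381/85, -8/85, -32/17)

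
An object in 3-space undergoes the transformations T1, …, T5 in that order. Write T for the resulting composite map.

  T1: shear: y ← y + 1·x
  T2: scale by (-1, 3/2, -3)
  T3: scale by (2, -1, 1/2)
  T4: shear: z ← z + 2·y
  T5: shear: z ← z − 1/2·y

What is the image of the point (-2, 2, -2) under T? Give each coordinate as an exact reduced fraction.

T(p) = (4, 0, 3)

T1 shear: y ← y + 1·x: (-2, 2, -2) → (-2, 0, -2)
T2 scale by (-1, 3/2, -3): (-2, 0, -2) → (2, 0, 6)
T3 scale by (2, -1, 1/2): (2, 0, 6) → (4, 0, 3)
T4 shear: z ← z + 2·y: (4, 0, 3) → (4, 0, 3)
T5 shear: z ← z − 1/2·y: (4, 0, 3) → (4, 0, 3)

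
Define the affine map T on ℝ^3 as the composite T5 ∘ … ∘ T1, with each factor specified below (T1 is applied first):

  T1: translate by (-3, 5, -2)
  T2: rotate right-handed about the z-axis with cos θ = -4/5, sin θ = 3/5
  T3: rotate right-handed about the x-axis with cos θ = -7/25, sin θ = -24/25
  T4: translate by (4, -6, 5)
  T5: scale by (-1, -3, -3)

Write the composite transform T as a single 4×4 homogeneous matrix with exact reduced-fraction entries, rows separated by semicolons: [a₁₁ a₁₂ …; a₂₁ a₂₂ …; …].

T = [4/5 3/5 0 -17/5; 63/125 -84/125 -72/25 2361/125; 216/125 -288/125 21/25 -4173/125; 0 0 0 1]

T1 = [1 0 0 -3; 0 1 0 5; 0 0 1 -2; 0 0 0 1]
T2·T1 = [-4/5 -3/5 0 -3/5; 3/5 -4/5 0 -29/5; 0 0 1 -2; 0 0 0 1]
T3·…·T1 = [-4/5 -3/5 0 -3/5; -21/125 28/125 24/25 -37/125; -72/125 96/125 -7/25 766/125; 0 0 0 1]
T4·…·T1 = [-4/5 -3/5 0 17/5; -21/125 28/125 24/25 -787/125; -72/125 96/125 -7/25 1391/125; 0 0 0 1]
T5·…·T1 = [4/5 3/5 0 -17/5; 63/125 -84/125 -72/25 2361/125; 216/125 -288/125 21/25 -4173/125; 0 0 0 1]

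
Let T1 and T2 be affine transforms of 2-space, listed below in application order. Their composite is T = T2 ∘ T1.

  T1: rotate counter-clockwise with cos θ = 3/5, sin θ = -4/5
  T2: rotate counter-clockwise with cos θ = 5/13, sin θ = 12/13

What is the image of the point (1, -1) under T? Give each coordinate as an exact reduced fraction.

T1 rotate counter-clockwise with cos θ = 3/5, sin θ = -4/5: (1, -1) → (-1/5, -7/5)
T2 rotate counter-clockwise with cos θ = 5/13, sin θ = 12/13: (-1/5, -7/5) → (79/65, -47/65)

T(p) = (79/65, -47/65)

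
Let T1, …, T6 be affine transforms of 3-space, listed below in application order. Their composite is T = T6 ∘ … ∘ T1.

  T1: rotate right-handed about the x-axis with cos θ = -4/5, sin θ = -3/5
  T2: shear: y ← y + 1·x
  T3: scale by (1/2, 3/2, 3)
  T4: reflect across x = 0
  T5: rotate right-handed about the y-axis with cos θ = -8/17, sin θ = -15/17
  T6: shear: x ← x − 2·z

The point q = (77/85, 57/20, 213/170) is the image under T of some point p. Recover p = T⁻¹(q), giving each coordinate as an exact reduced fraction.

p = (1, 0, 3/2)

T1 = [1 0 0 0; 0 -4/5 3/5 0; 0 -3/5 -4/5 0; 0 0 0 1]
T2·T1 = [1 0 0 0; 1 -4/5 3/5 0; 0 -3/5 -4/5 0; 0 0 0 1]
T3·…·T1 = [1/2 0 0 0; 3/2 -6/5 9/10 0; 0 -9/5 -12/5 0; 0 0 0 1]
T4·…·T1 = [-1/2 0 0 0; 3/2 -6/5 9/10 0; 0 -9/5 -12/5 0; 0 0 0 1]
T5·…·T1 = [4/17 27/17 36/17 0; 3/2 -6/5 9/10 0; -15/34 72/85 96/85 0; 0 0 0 1]
T6·…·T1 = [19/17 -9/85 -12/85 0; 3/2 -6/5 9/10 0; -15/34 72/85 96/85 0; 0 0 0 1]
det M = -9/4; M⁻¹ = [16/17 0 2/17 0; 79/85 -8/15 46/85 0; -28/85 2/5 134/255 0; 0 0 0 1]
M⁻¹ · (77/85, 57/20, 213/170)ᵀ = (1, 0, 3/2)ᵀ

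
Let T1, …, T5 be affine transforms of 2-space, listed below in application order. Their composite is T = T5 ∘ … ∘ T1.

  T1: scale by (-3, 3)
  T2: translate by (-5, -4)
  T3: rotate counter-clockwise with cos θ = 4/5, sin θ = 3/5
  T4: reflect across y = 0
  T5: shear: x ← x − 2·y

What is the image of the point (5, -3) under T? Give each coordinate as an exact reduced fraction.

T(p) = (-53, 112/5)

T1 scale by (-3, 3): (5, -3) → (-15, -9)
T2 translate by (-5, -4): (-15, -9) → (-20, -13)
T3 rotate counter-clockwise with cos θ = 4/5, sin θ = 3/5: (-20, -13) → (-41/5, -112/5)
T4 reflect across y = 0: (-41/5, -112/5) → (-41/5, 112/5)
T5 shear: x ← x − 2·y: (-41/5, 112/5) → (-53, 112/5)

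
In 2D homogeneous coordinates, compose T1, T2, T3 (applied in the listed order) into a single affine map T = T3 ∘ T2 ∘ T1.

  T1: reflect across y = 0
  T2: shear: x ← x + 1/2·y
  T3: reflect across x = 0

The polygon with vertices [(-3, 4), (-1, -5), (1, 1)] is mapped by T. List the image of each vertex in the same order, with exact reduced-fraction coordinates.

image vertices: (5, -4), (-3/2, 5), (-1/2, -1)

T1 reflect across y = 0: (-3, 4) → (-3, -4); (-1, -5) → (-1, 5); (1, 1) → (1, -1)
T2 shear: x ← x + 1/2·y: (-3, -4) → (-5, -4); (-1, 5) → (3/2, 5); (1, -1) → (1/2, -1)
T3 reflect across x = 0: (-5, -4) → (5, -4); (3/2, 5) → (-3/2, 5); (1/2, -1) → (-1/2, -1)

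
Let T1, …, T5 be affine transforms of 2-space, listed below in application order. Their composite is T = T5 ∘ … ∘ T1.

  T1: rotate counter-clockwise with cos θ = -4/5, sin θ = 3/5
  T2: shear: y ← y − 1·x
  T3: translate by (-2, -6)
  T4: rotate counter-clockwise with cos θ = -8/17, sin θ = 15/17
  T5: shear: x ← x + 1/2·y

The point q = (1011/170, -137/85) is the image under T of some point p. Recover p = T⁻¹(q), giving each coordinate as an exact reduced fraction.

p = (1, 3)

T1 = [-4/5 -3/5 0; 3/5 -4/5 0; 0 0 1]
T2·T1 = [-4/5 -3/5 0; 7/5 -1/5 0; 0 0 1]
T3·…·T1 = [-4/5 -3/5 -2; 7/5 -1/5 -6; 0 0 1]
T4·…·T1 = [-73/85 39/85 106/17; -116/85 -37/85 18/17; 0 0 1]
T5·…·T1 = [-131/85 41/170 115/17; -116/85 -37/85 18/17; 0 0 1]
det M = 1; M⁻¹ = [-37/85 -41/170 16/5; 116/85 -131/85 -38/5; 0 0 1]
M⁻¹ · (1011/170, -137/85)ᵀ = (1, 3)ᵀ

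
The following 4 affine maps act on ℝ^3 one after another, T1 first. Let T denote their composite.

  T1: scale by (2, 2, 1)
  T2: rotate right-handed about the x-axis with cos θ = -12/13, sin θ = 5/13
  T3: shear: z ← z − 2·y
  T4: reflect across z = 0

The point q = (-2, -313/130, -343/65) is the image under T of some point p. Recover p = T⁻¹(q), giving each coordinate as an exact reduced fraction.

p = (-1, 6/5, 1/2)

T1 = [2 0 0 0; 0 2 0 0; 0 0 1 0; 0 0 0 1]
T2·T1 = [2 0 0 0; 0 -24/13 -5/13 0; 0 10/13 -12/13 0; 0 0 0 1]
T3·…·T1 = [2 0 0 0; 0 -24/13 -5/13 0; 0 58/13 -2/13 0; 0 0 0 1]
T4·…·T1 = [2 0 0 0; 0 -24/13 -5/13 0; 0 -58/13 2/13 0; 0 0 0 1]
det M = -4; M⁻¹ = [1/2 0 0 0; 0 -1/13 -5/26 0; 0 -29/13 12/13 0; 0 0 0 1]
M⁻¹ · (-2, -313/130, -343/65)ᵀ = (-1, 6/5, 1/2)ᵀ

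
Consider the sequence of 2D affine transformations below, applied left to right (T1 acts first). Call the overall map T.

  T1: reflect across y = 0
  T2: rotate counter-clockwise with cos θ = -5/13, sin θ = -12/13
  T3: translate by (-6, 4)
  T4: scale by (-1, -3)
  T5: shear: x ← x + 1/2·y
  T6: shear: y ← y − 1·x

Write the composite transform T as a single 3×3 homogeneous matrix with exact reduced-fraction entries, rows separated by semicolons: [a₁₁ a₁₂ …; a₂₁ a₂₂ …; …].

T1 = [1 0 0; 0 -1 0; 0 0 1]
T2·T1 = [-5/13 -12/13 0; -12/13 5/13 0; 0 0 1]
T3·…·T1 = [-5/13 -12/13 -6; -12/13 5/13 4; 0 0 1]
T4·…·T1 = [5/13 12/13 6; 36/13 -15/13 -12; 0 0 1]
T5·…·T1 = [23/13 9/26 0; 36/13 -15/13 -12; 0 0 1]
T6·…·T1 = [23/13 9/26 0; 1 -3/2 -12; 0 0 1]

T = [23/13 9/26 0; 1 -3/2 -12; 0 0 1]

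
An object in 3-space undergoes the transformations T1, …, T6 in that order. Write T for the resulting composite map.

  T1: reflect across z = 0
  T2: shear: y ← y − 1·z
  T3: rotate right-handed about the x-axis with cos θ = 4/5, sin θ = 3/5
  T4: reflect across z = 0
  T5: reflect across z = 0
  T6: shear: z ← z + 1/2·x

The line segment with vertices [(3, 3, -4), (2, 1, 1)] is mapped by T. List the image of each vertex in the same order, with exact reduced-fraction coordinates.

T1 reflect across z = 0: (3, 3, -4) → (3, 3, 4); (2, 1, 1) → (2, 1, -1)
T2 shear: y ← y − 1·z: (3, 3, 4) → (3, -1, 4); (2, 1, -1) → (2, 2, -1)
T3 rotate right-handed about the x-axis with cos θ = 4/5, sin θ = 3/5: (3, -1, 4) → (3, -16/5, 13/5); (2, 2, -1) → (2, 11/5, 2/5)
T4 reflect across z = 0: (3, -16/5, 13/5) → (3, -16/5, -13/5); (2, 11/5, 2/5) → (2, 11/5, -2/5)
T5 reflect across z = 0: (3, -16/5, -13/5) → (3, -16/5, 13/5); (2, 11/5, -2/5) → (2, 11/5, 2/5)
T6 shear: z ← z + 1/2·x: (3, -16/5, 13/5) → (3, -16/5, 41/10); (2, 11/5, 2/5) → (2, 11/5, 7/5)

image vertices: (3, -16/5, 41/10), (2, 11/5, 7/5)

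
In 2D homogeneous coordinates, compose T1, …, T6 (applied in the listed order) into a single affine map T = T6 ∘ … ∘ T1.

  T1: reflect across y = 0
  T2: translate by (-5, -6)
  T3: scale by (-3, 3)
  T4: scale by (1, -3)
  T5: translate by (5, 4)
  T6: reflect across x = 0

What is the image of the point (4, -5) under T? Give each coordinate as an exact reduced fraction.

T(p) = (-8, 13)

T1 reflect across y = 0: (4, -5) → (4, 5)
T2 translate by (-5, -6): (4, 5) → (-1, -1)
T3 scale by (-3, 3): (-1, -1) → (3, -3)
T4 scale by (1, -3): (3, -3) → (3, 9)
T5 translate by (5, 4): (3, 9) → (8, 13)
T6 reflect across x = 0: (8, 13) → (-8, 13)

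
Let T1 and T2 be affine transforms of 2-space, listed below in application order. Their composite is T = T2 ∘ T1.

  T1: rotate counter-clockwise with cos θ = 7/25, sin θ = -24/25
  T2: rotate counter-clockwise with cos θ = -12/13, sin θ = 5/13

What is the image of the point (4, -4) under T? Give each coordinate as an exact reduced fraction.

T1 rotate counter-clockwise with cos θ = 7/25, sin θ = -24/25: (4, -4) → (-68/25, -124/25)
T2 rotate counter-clockwise with cos θ = -12/13, sin θ = 5/13: (-68/25, -124/25) → (1436/325, 1148/325)

T(p) = (1436/325, 1148/325)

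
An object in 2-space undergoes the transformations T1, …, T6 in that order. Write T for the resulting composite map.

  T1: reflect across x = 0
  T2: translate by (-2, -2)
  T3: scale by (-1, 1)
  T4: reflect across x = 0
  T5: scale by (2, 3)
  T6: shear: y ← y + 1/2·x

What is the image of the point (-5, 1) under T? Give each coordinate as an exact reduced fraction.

T(p) = (6, 0)

T1 reflect across x = 0: (-5, 1) → (5, 1)
T2 translate by (-2, -2): (5, 1) → (3, -1)
T3 scale by (-1, 1): (3, -1) → (-3, -1)
T4 reflect across x = 0: (-3, -1) → (3, -1)
T5 scale by (2, 3): (3, -1) → (6, -3)
T6 shear: y ← y + 1/2·x: (6, -3) → (6, 0)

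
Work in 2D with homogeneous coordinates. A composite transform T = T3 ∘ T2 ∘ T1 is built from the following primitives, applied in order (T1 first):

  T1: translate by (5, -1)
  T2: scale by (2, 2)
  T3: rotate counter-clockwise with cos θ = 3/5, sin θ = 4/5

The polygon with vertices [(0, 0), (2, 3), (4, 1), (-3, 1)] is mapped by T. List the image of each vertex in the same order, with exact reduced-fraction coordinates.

T1 translate by (5, -1): (0, 0) → (5, -1); (2, 3) → (7, 2); (4, 1) → (9, 0); (-3, 1) → (2, 0)
T2 scale by (2, 2): (5, -1) → (10, -2); (7, 2) → (14, 4); (9, 0) → (18, 0); (2, 0) → (4, 0)
T3 rotate counter-clockwise with cos θ = 3/5, sin θ = 4/5: (10, -2) → (38/5, 34/5); (14, 4) → (26/5, 68/5); (18, 0) → (54/5, 72/5); (4, 0) → (12/5, 16/5)

image vertices: (38/5, 34/5), (26/5, 68/5), (54/5, 72/5), (12/5, 16/5)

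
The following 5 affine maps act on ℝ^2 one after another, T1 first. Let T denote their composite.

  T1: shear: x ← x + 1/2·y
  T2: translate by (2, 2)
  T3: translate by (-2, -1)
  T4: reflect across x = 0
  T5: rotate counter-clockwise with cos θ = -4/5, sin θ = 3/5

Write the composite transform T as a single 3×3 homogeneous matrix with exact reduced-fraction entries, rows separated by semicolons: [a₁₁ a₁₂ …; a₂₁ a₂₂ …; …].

T = [4/5 -1/5 -3/5; -3/5 -11/10 -4/5; 0 0 1]

T1 = [1 1/2 0; 0 1 0; 0 0 1]
T2·T1 = [1 1/2 2; 0 1 2; 0 0 1]
T3·…·T1 = [1 1/2 0; 0 1 1; 0 0 1]
T4·…·T1 = [-1 -1/2 0; 0 1 1; 0 0 1]
T5·…·T1 = [4/5 -1/5 -3/5; -3/5 -11/10 -4/5; 0 0 1]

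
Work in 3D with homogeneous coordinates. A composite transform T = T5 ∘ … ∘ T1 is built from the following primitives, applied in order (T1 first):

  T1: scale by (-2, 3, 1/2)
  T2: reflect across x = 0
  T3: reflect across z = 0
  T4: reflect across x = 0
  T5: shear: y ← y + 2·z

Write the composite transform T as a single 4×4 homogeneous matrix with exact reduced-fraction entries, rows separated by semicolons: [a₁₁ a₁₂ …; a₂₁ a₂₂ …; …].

T1 = [-2 0 0 0; 0 3 0 0; 0 0 1/2 0; 0 0 0 1]
T2·T1 = [2 0 0 0; 0 3 0 0; 0 0 1/2 0; 0 0 0 1]
T3·…·T1 = [2 0 0 0; 0 3 0 0; 0 0 -1/2 0; 0 0 0 1]
T4·…·T1 = [-2 0 0 0; 0 3 0 0; 0 0 -1/2 0; 0 0 0 1]
T5·…·T1 = [-2 0 0 0; 0 3 -1 0; 0 0 -1/2 0; 0 0 0 1]

T = [-2 0 0 0; 0 3 -1 0; 0 0 -1/2 0; 0 0 0 1]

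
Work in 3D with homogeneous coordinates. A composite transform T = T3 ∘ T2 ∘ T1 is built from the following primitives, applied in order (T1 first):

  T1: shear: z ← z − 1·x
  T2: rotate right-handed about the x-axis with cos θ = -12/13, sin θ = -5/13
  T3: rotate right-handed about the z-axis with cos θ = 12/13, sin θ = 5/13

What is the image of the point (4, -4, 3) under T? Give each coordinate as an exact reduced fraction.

T1 shear: z ← z − 1·x: (4, -4, 3) → (4, -4, -1)
T2 rotate right-handed about the x-axis with cos θ = -12/13, sin θ = -5/13: (4, -4, -1) → (4, 43/13, 32/13)
T3 rotate right-handed about the z-axis with cos θ = 12/13, sin θ = 5/13: (4, 43/13, 32/13) → (409/169, 776/169, 32/13)

T(p) = (409/169, 776/169, 32/13)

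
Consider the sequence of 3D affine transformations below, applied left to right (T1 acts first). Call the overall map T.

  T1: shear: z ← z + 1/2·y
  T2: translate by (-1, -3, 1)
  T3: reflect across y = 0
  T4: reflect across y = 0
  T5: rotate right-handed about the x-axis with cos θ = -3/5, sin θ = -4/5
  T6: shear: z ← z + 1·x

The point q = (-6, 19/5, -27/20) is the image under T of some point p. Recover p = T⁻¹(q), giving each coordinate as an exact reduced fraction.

T1 = [1 0 0 0; 0 1 0 0; 0 1/2 1 0; 0 0 0 1]
T2·T1 = [1 0 0 -1; 0 1 0 -3; 0 1/2 1 1; 0 0 0 1]
T3·…·T1 = [1 0 0 -1; 0 -1 0 3; 0 1/2 1 1; 0 0 0 1]
T4·…·T1 = [1 0 0 -1; 0 1 0 -3; 0 1/2 1 1; 0 0 0 1]
T5·…·T1 = [1 0 0 -1; 0 -1/5 4/5 13/5; 0 -11/10 -3/5 9/5; 0 0 0 1]
T6·…·T1 = [1 0 0 -1; 0 -1/5 4/5 13/5; 1 -11/10 -3/5 4/5; 0 0 0 1]
det M = 1; M⁻¹ = [1 0 0 1; 4/5 -3/5 -4/5 3; 1/5 11/10 -1/5 -5/2; 0 0 0 1]
M⁻¹ · (-6, 19/5, -27/20)ᵀ = (-5, -3, 3/4)ᵀ

p = (-5, -3, 3/4)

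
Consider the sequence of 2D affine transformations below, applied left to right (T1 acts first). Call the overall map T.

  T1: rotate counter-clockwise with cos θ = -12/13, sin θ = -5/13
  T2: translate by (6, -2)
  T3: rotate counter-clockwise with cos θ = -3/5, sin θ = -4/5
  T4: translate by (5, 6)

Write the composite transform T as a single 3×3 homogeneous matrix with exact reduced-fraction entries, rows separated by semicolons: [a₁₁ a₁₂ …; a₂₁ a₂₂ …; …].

T = [16/65 -63/65 -1/5; 63/65 16/65 12/5; 0 0 1]

T1 = [-12/13 5/13 0; -5/13 -12/13 0; 0 0 1]
T2·T1 = [-12/13 5/13 6; -5/13 -12/13 -2; 0 0 1]
T3·…·T1 = [16/65 -63/65 -26/5; 63/65 16/65 -18/5; 0 0 1]
T4·…·T1 = [16/65 -63/65 -1/5; 63/65 16/65 12/5; 0 0 1]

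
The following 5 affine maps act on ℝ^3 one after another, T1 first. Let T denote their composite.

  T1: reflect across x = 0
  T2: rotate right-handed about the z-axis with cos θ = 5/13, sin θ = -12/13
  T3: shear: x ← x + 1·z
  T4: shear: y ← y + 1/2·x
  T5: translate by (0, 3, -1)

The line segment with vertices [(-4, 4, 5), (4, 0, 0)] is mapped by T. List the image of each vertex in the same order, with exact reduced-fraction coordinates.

T1 reflect across x = 0: (-4, 4, 5) → (4, 4, 5); (4, 0, 0) → (-4, 0, 0)
T2 rotate right-handed about the z-axis with cos θ = 5/13, sin θ = -12/13: (4, 4, 5) → (68/13, -28/13, 5); (-4, 0, 0) → (-20/13, 48/13, 0)
T3 shear: x ← x + 1·z: (68/13, -28/13, 5) → (133/13, -28/13, 5); (-20/13, 48/13, 0) → (-20/13, 48/13, 0)
T4 shear: y ← y + 1/2·x: (133/13, -28/13, 5) → (133/13, 77/26, 5); (-20/13, 48/13, 0) → (-20/13, 38/13, 0)
T5 translate by (0, 3, -1): (133/13, 77/26, 5) → (133/13, 155/26, 4); (-20/13, 38/13, 0) → (-20/13, 77/13, -1)

image vertices: (133/13, 155/26, 4), (-20/13, 77/13, -1)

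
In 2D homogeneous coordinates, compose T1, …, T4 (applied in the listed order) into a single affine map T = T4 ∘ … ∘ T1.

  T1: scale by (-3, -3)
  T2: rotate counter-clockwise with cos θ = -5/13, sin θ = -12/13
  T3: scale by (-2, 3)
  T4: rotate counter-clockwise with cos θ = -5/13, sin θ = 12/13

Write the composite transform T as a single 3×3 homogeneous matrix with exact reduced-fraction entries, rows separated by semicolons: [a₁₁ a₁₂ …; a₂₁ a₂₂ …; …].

T1 = [-3 0 0; 0 -3 0; 0 0 1]
T2·T1 = [15/13 -36/13 0; 36/13 15/13 0; 0 0 1]
T3·…·T1 = [-30/13 72/13 0; 108/13 45/13 0; 0 0 1]
T4·…·T1 = [-1146/169 -900/169 0; -900/169 639/169 0; 0 0 1]

T = [-1146/169 -900/169 0; -900/169 639/169 0; 0 0 1]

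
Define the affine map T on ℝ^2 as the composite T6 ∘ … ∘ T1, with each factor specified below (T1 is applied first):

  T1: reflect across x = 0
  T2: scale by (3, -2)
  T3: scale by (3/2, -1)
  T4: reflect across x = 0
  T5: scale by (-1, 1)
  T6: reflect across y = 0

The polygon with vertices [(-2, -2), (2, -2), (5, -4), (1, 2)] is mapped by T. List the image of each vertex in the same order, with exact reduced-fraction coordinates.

image vertices: (9, 4), (-9, 4), (-45/2, 8), (-9/2, -4)

T1 reflect across x = 0: (-2, -2) → (2, -2); (2, -2) → (-2, -2); (5, -4) → (-5, -4); (1, 2) → (-1, 2)
T2 scale by (3, -2): (2, -2) → (6, 4); (-2, -2) → (-6, 4); (-5, -4) → (-15, 8); (-1, 2) → (-3, -4)
T3 scale by (3/2, -1): (6, 4) → (9, -4); (-6, 4) → (-9, -4); (-15, 8) → (-45/2, -8); (-3, -4) → (-9/2, 4)
T4 reflect across x = 0: (9, -4) → (-9, -4); (-9, -4) → (9, -4); (-45/2, -8) → (45/2, -8); (-9/2, 4) → (9/2, 4)
T5 scale by (-1, 1): (-9, -4) → (9, -4); (9, -4) → (-9, -4); (45/2, -8) → (-45/2, -8); (9/2, 4) → (-9/2, 4)
T6 reflect across y = 0: (9, -4) → (9, 4); (-9, -4) → (-9, 4); (-45/2, -8) → (-45/2, 8); (-9/2, 4) → (-9/2, -4)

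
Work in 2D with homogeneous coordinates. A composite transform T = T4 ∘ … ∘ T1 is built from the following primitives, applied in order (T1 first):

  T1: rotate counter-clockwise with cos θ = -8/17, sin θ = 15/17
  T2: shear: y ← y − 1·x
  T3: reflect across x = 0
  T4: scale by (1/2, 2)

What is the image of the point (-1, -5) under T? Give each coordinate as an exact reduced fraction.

T1 rotate counter-clockwise with cos θ = -8/17, sin θ = 15/17: (-1, -5) → (83/17, 25/17)
T2 shear: y ← y − 1·x: (83/17, 25/17) → (83/17, -58/17)
T3 reflect across x = 0: (83/17, -58/17) → (-83/17, -58/17)
T4 scale by (1/2, 2): (-83/17, -58/17) → (-83/34, -116/17)

T(p) = (-83/34, -116/17)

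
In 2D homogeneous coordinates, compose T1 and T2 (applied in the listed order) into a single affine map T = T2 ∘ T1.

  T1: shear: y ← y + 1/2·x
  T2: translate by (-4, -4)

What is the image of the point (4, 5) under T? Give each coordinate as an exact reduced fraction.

T1 shear: y ← y + 1/2·x: (4, 5) → (4, 7)
T2 translate by (-4, -4): (4, 7) → (0, 3)

T(p) = (0, 3)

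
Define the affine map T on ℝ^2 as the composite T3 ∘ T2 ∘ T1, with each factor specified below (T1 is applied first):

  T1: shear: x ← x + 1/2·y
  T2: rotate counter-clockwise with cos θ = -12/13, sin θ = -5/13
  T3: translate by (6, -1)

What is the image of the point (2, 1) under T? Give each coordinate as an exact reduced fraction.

T1 shear: x ← x + 1/2·y: (2, 1) → (5/2, 1)
T2 rotate counter-clockwise with cos θ = -12/13, sin θ = -5/13: (5/2, 1) → (-25/13, -49/26)
T3 translate by (6, -1): (-25/13, -49/26) → (53/13, -75/26)

T(p) = (53/13, -75/26)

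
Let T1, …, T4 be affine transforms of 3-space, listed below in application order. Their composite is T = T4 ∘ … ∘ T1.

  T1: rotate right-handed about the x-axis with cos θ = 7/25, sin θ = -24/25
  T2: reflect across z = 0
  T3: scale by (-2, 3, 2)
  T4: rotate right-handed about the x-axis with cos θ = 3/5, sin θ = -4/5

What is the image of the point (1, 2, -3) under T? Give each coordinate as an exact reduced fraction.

T(p) = (-2, 6/25, 222/25)

T1 rotate right-handed about the x-axis with cos θ = 7/25, sin θ = -24/25: (1, 2, -3) → (1, -58/25, -69/25)
T2 reflect across z = 0: (1, -58/25, -69/25) → (1, -58/25, 69/25)
T3 scale by (-2, 3, 2): (1, -58/25, 69/25) → (-2, -174/25, 138/25)
T4 rotate right-handed about the x-axis with cos θ = 3/5, sin θ = -4/5: (-2, -174/25, 138/25) → (-2, 6/25, 222/25)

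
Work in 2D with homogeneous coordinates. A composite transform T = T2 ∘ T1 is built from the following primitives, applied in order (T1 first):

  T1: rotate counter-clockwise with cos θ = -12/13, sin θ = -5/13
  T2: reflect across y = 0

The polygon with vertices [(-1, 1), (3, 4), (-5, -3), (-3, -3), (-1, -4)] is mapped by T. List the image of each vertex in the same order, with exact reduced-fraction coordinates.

T1 rotate counter-clockwise with cos θ = -12/13, sin θ = -5/13: (-1, 1) → (17/13, -7/13); (3, 4) → (-16/13, -63/13); (-5, -3) → (45/13, 61/13); (-3, -3) → (21/13, 51/13); (-1, -4) → (-8/13, 53/13)
T2 reflect across y = 0: (17/13, -7/13) → (17/13, 7/13); (-16/13, -63/13) → (-16/13, 63/13); (45/13, 61/13) → (45/13, -61/13); (21/13, 51/13) → (21/13, -51/13); (-8/13, 53/13) → (-8/13, -53/13)

image vertices: (17/13, 7/13), (-16/13, 63/13), (45/13, -61/13), (21/13, -51/13), (-8/13, -53/13)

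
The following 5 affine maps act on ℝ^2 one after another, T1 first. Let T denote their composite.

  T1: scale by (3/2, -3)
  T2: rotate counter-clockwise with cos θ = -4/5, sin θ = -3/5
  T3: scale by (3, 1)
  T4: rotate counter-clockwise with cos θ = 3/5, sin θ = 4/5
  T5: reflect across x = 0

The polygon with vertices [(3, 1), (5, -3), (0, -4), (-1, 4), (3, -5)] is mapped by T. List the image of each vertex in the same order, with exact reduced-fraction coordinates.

T1 scale by (3/2, -3): (3, 1) → (9/2, -3); (5, -3) → (15/2, 9); (0, -4) → (0, 12); (-1, 4) → (-3/2, -12); (3, -5) → (9/2, 15)
T2 rotate counter-clockwise with cos θ = -4/5, sin θ = -3/5: (9/2, -3) → (-27/5, -3/10); (15/2, 9) → (-3/5, -117/10); (0, 12) → (36/5, -48/5); (-3/2, -12) → (-6, 21/2); (9/2, 15) → (27/5, -147/10)
T3 scale by (3, 1): (-27/5, -3/10) → (-81/5, -3/10); (-3/5, -117/10) → (-9/5, -117/10); (36/5, -48/5) → (108/5, -48/5); (-6, 21/2) → (-18, 21/2); (27/5, -147/10) → (81/5, -147/10)
T4 rotate counter-clockwise with cos θ = 3/5, sin θ = 4/5: (-81/5, -3/10) → (-237/25, -657/50); (-9/5, -117/10) → (207/25, -423/50); (108/5, -48/5) → (516/25, 288/25); (-18, 21/2) → (-96/5, -81/10); (81/5, -147/10) → (537/25, 207/50)
T5 reflect across x = 0: (-237/25, -657/50) → (237/25, -657/50); (207/25, -423/50) → (-207/25, -423/50); (516/25, 288/25) → (-516/25, 288/25); (-96/5, -81/10) → (96/5, -81/10); (537/25, 207/50) → (-537/25, 207/50)

image vertices: (237/25, -657/50), (-207/25, -423/50), (-516/25, 288/25), (96/5, -81/10), (-537/25, 207/50)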